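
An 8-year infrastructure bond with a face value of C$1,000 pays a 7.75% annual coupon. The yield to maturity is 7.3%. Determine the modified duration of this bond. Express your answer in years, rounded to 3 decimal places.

5.849 years

Periodic yield y = 0.073. First find Macaulay duration:
  t   CF        PV=CF/(1+0.073)^t    t·PV
  1        77.50        72.2274        72.2274
  2        77.50        67.3135       134.6270
  3        77.50        62.7339       188.2018
  4        77.50        58.4659       233.8637
  5        77.50        54.4883       272.4414
  6        77.50        50.7812       304.6875
  7        77.50        47.3264       331.2849
  8     1,077.50       613.2245     4,905.7961
  Σ                  1,026.5612     6,443.1298
P = 1,026.5612; Macaulay duration = 6,443.1298 / 1,026.5612 = 6.27642 years.
Modified duration = D_Mac / (1 + y) = 6.27642 / 1.073 = 5.84941 years.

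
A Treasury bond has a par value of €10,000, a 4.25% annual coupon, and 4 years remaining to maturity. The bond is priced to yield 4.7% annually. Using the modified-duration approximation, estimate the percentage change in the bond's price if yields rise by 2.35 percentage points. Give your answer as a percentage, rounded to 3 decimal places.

-8.439%

Periodic yield y = 0.047. Modified duration first:
  t   CF        PV=CF/(1+0.047)^t    t·PV
  1       425.00       405.9217       405.9217
  2       425.00       387.6998       775.3996
  3       425.00       370.2959     1,110.8877
  4    10,425.00     8,675.3966    34,701.5863
  Σ                  9,839.3139    36,993.7952
P = 9,839.3139; D_Mac = 3.75979 yrs; D_mod = 3.75979/(1+0.047) = 3.59102 yrs.
ΔP/P ≈ -D_mod · Δy = -3.59102 × (+0.0235) = -0.084389 = -8.4389%.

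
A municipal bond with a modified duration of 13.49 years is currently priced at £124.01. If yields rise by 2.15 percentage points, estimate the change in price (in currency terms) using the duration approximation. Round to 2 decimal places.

-£35.97

Duration approximation: ΔP/P ≈ -D_mod · Δy = -13.49 × (+0.0215) = -0.290035.
ΔP ≈ 124.01 × (-0.290035) = -35.96724035.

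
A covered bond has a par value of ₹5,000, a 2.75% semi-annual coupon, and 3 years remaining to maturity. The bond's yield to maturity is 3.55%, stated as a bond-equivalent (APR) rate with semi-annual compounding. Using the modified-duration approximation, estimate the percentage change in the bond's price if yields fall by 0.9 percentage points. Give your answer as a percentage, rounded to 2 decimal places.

+2.56%

Periodic yield y = 0.01775. Modified duration first:
  t   CF        PV=CF/(1+0.01775)^t    t·PV
  1        68.75        67.5510        67.5510
  2        68.75        66.3729       132.7457
  3        68.75        65.2153       195.6458
  4        68.75        64.0779       256.3116
  5        68.75        62.9604       314.8018
  6     5,068.75     4,560.9384    27,365.6303
  Σ                  4,887.1157    28,332.6862
P = 4,887.1157; D_Mac = 5.79742 half-year periods = 2.89871 yrs; D_mod = 2.89871/(1+0.01775) = 2.84816 yrs.
ΔP/P ≈ -D_mod · Δy = -2.84816 × (-0.009) = +0.025633 = +2.5633%.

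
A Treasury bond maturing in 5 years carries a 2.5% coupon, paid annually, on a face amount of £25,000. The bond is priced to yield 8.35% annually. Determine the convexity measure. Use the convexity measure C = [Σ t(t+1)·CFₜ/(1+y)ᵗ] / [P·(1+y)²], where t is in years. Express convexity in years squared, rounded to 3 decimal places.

With y = 0.0835:
  t   CF        PV=CF/(1+0.0835)^t    t·PV        t(t+1)·PV
  1       625.00       576.8343       576.8343       1,153.6687
  2       625.00       532.3806     1,064.7611       3,194.2833
  3       625.00       491.3526     1,474.0578       5,896.2314
  4       625.00       453.4865     1,813.9460       9,069.7298
  5    25,625.00    17,160.0795    85,800.3975     514,802.3853
  Σ                 19,214.1335    90,729.9968     534,116.2985
P = 19,214.1335.
Convexity = Σ t(t+1)·PV / [P·(1+y)²] = 534,116.2985 / (19,214.1335 × 1.173972) = 23.67866.

23.679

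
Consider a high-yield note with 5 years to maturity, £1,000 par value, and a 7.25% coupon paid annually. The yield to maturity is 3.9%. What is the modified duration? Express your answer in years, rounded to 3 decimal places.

4.250 years

Periodic yield y = 0.039. First find Macaulay duration:
  t   CF        PV=CF/(1+0.039)^t    t·PV
  1        72.50        69.7786        69.7786
  2        72.50        67.1594       134.3188
  3        72.50        64.6385       193.9155
  4        72.50        62.2122       248.8489
  5     1,072.50       885.7671     4,428.8357
  Σ                  1,149.5559     5,075.6976
P = 1,149.5559; Macaulay duration = 5,075.6976 / 1,149.5559 = 4.41536 years.
Modified duration = D_Mac / (1 + y) = 4.41536 / 1.039 = 4.24962 years.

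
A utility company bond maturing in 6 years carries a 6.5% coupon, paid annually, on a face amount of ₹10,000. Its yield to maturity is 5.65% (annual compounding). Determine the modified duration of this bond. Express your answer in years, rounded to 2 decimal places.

4.90 years

Periodic yield y = 0.0565. First find Macaulay duration:
  t   CF        PV=CF/(1+0.0565)^t    t·PV
  1       650.00       615.2390       615.2390
  2       650.00       582.3370     1,164.6739
  3       650.00       551.1945     1,653.5834
  4       650.00       521.7174     2,086.8697
  5       650.00       493.8168     2,469.0839
  6    10,650.00     7,658.3040    45,949.8237
  Σ                 10,422.6086    53,939.2737
P = 10,422.6086; Macaulay duration = 53,939.2737 / 10,422.6086 = 5.17522 years.
Modified duration = D_Mac / (1 + y) = 5.17522 / 1.0565 = 4.89846 years.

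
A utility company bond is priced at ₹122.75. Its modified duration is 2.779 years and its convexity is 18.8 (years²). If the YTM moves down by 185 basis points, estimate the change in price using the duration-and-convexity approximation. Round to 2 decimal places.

+₹6.71

Duration effect: -D_mod·Δy = -2.779 × (-0.0185) = +0.0514115
Convexity effect: ½·C·(Δy)² = 0.5 × 18.8 × (-0.0185)² = +0.00321715
ΔP/P ≈ +0.0514115 + 0.00321715 = +0.05462865
ΔP ≈ 122.75 × (+0.05462865) = +6.7056667875.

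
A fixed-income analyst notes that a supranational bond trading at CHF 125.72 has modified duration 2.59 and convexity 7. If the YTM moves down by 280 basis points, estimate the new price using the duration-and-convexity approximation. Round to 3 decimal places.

CHF 135.182

Duration effect: -D_mod·Δy = -2.59 × (-0.028) = +0.072520
Convexity effect: ½·C·(Δy)² = 0.5 × 7 × (-0.028)² = +0.0027440
ΔP/P ≈ +0.072520 + 0.0027440 = +0.075264
New price ≈ 125.72 × (1 + 0.075264) = 135.18219008.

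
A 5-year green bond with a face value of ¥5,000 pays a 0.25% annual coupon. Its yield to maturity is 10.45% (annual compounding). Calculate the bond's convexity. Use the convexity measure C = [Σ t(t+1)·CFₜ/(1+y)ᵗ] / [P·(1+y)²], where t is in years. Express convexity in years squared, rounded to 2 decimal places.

With y = 0.1045:
  t   CF        PV=CF/(1+0.1045)^t    t·PV        t(t+1)·PV
  1        12.50        11.3173        11.3173          22.6347
  2        12.50        10.2466        20.4931          61.4794
  3        12.50         9.2771        27.8313         111.3254
  4        12.50         8.3994        33.5975         167.9876
  5     5,012.50     3,049.4800    15,247.3998      91,484.3990
  Σ                  3,088.7204    15,340.6392      91,847.8260
P = 3,088.7204.
Convexity = Σ t(t+1)·PV / [P·(1+y)²] = 91,847.8260 / (3,088.7204 × 1.219920) = 24.37580.

24.38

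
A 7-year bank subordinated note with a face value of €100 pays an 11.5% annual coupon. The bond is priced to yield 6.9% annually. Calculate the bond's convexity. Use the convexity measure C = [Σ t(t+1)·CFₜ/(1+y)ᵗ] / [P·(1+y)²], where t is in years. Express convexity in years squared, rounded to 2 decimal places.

With y = 0.069:
  t   CF        PV=CF/(1+0.069)^t    t·PV        t(t+1)·PV
  1        11.50        10.7577        10.7577          21.5154
  2        11.50        10.0633        20.1267          60.3801
  3        11.50         9.4138        28.2414         112.9655
  4        11.50         8.8062        35.2247         176.1234
  5        11.50         8.2378        41.1888         247.1329
  6        11.50         7.7060        46.2363         323.6539
  7       111.50        69.8926       489.2479       3,913.9832
  Σ                    124.8774       671.0235       4,855.7545
P = 124.8774.
Convexity = Σ t(t+1)·PV / [P·(1+y)²] = 4,855.7545 / (124.8774 × 1.142761) = 34.02652.

34.03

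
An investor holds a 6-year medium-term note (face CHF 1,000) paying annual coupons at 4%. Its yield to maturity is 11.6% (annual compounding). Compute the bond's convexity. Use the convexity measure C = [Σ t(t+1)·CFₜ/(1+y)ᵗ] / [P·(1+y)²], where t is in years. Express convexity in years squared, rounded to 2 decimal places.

28.68

With y = 0.116:
  t   CF        PV=CF/(1+0.116)^t    t·PV        t(t+1)·PV
  1        40.00        35.8423        35.8423          71.6846
  2        40.00        32.1168        64.2335         192.7005
  3        40.00        28.7785        86.3354         345.3414
  4        40.00        25.7871       103.1486         515.7428
  5        40.00        23.1068       115.5338         693.2027
  6     1,040.00       538.3295     3,229.9769      22,609.8386
  Σ                    683.9609     3,635.0704      24,428.5107
P = 683.9609.
Convexity = Σ t(t+1)·PV / [P·(1+y)²] = 24,428.5107 / (683.9609 × 1.245456) = 28.67724.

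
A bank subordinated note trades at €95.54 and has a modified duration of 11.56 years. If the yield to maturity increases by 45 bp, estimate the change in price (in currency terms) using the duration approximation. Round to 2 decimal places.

Duration approximation: ΔP/P ≈ -D_mod · Δy = -11.56 × (+0.0045) = -0.052020.
ΔP ≈ 95.54 × (-0.052020) = -4.9699908.

-€4.97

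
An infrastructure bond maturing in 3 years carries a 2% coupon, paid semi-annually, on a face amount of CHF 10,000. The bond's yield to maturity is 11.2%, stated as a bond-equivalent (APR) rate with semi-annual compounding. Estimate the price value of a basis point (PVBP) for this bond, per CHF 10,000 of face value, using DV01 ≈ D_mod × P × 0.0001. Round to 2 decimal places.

CHF 2.13

Periodic yield y = 0.056.
  t   CF        PV=CF/(1+0.056)^t    t·PV
  1       100.00        94.6970        94.6970
  2       100.00        89.6752       179.3503
  3       100.00        84.9197       254.7590
  4       100.00        80.4163       321.6654
  5       100.00        76.1518       380.7592
  6    10,100.00     7,283.4621    43,700.7726
  Σ                  7,709.3221    44,932.0034
P = 7,709.3221; D_Mac = 5.82827 half-year periods = 2.91413 yrs; D_mod = 2.75960 yrs.
DV01 ≈ 2.75960 × 7,709.3221 × 0.0001 = 2.127462.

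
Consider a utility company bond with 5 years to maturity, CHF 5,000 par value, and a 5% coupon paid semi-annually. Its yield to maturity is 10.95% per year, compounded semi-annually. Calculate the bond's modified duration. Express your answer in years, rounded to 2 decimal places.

Periodic yield y = 0.05475. First find Macaulay duration:
  t   CF        PV=CF/(1+0.05475)^t    t·PV
  1       125.00       118.5115       118.5115
  2       125.00       112.3598       224.7196
  3       125.00       106.5274       319.5823
  4       125.00       100.9978       403.9912
  5       125.00        95.7552       478.7760
  6       125.00        90.7847       544.7084
  7       125.00        86.0723       602.5059
  8       125.00        81.6044       652.8354
  9       125.00        77.3685       696.3165
  10    5,125.00     3,007.4508    30,074.5079
  Σ                  3,877.4324    34,116.4546
P = 3,877.4324; Macaulay duration = 34,116.4546 / 3,877.4324 = 8.79872 half-year periods = 4.39936 years.
Modified duration = D_Mac / (1 + y) = 4.39936 / 1.05475 = 4.17100 years.

4.17 years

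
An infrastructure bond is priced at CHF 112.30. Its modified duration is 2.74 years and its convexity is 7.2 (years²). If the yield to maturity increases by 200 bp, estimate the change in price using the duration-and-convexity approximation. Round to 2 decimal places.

Duration effect: -D_mod·Δy = -2.74 × (+0.02) = -0.054800
Convexity effect: ½·C·(Δy)² = 0.5 × 7.2 × (0.02)² = +0.0014400
ΔP/P ≈ -0.054800 + 0.0014400 = -0.053360
ΔP ≈ 112.30 × (-0.053360) = -5.992328.

-CHF 5.99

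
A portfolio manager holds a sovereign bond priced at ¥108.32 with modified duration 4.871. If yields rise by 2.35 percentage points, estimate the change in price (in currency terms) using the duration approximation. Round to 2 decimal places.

-¥12.40

Duration approximation: ΔP/P ≈ -D_mod · Δy = -4.871 × (+0.0235) = -0.1144685.
ΔP ≈ 108.32 × (-0.1144685) = -12.39922792.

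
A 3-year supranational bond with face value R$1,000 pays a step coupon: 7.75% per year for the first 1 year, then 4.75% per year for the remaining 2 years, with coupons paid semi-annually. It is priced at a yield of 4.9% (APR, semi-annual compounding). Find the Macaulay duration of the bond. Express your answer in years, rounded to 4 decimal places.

2.7720 years

Periodic yield y = 0.0245. Discount each cash flow and weight by its period:
  t   CF        PV=CF/(1+0.0245)^t    t·PV
  1        38.75        37.8233        37.8233
  2        38.75        36.9188        73.8376
  3        23.75        22.0865        66.2596
  4        23.75        21.5584        86.2334
  5        23.75        21.0428       105.2141
  6     1,023.75       885.3646     5,312.1874
  Σ                  1,024.7944     5,681.5555
Price P = Σ PV = 1,024.7944.
Macaulay duration = Σ(t·PV) / P = 5,681.5555 / 1,024.7944 = 5.54409 half-year periods.
In years: 5.54409 / 2 = 2.77205 years.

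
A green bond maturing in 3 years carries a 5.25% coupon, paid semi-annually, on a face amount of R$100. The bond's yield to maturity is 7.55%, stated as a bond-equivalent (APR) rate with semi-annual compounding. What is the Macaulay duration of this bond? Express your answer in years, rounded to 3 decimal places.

Periodic yield y = 0.03775. Discount each cash flow and weight by its period:
  t   CF        PV=CF/(1+0.03775)^t    t·PV
  1        2.625         2.5295         2.5295
  2        2.625         2.4375         4.8750
  3        2.625         2.3488         7.0465
  4        2.625         2.2634         9.0535
  5        2.625         2.1810        10.9052
  6      102.625        82.1669       493.0012
  Σ                     93.9271       527.4110
Price P = Σ PV = 93.9271.
Macaulay duration = Σ(t·PV) / P = 527.4110 / 93.9271 = 5.61511 half-year periods.
In years: 5.61511 / 2 = 2.80755 years.

2.808 years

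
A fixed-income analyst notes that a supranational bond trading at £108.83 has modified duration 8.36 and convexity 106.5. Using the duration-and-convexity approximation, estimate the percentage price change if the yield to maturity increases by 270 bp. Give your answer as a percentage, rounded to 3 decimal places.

-18.690%

Duration effect: -D_mod·Δy = -8.36 × (+0.027) = -0.225720
Convexity effect: ½·C·(Δy)² = 0.5 × 106.5 × (0.027)² = +0.03881925
ΔP/P ≈ -0.225720 + 0.03881925 = -0.18690075
= -18.690075%.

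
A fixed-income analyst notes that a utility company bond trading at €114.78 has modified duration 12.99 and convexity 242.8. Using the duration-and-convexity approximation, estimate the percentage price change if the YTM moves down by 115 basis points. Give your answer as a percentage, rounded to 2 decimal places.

+16.54%

Duration effect: -D_mod·Δy = -12.99 × (-0.0115) = +0.149385
Convexity effect: ½·C·(Δy)² = 0.5 × 242.8 × (-0.0115)² = +0.01605515
ΔP/P ≈ +0.149385 + 0.01605515 = +0.16544015
= +16.544015%.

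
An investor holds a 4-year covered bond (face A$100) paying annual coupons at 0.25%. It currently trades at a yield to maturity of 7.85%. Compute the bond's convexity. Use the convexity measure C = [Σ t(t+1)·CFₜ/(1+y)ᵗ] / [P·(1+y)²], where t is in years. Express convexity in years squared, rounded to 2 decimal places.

With y = 0.0785:
  t   CF        PV=CF/(1+0.0785)^t    t·PV        t(t+1)·PV
  1         0.25         0.2318         0.2318           0.4636
  2         0.25         0.2149         0.4299           1.2896
  3         0.25         0.1993         0.5979           2.3914
  4       100.25        74.0975       296.3902       1,481.9508
  Σ                     74.7436       297.6497       1,486.0954
P = 74.7436.
Convexity = Σ t(t+1)·PV / [P·(1+y)²] = 1,486.0954 / (74.7436 × 1.163162) = 17.09356.

17.09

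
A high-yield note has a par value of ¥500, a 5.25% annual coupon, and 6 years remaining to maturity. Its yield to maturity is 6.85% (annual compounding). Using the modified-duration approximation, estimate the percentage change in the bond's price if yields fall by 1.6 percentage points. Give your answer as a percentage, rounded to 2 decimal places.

+7.89%

Periodic yield y = 0.0685. Modified duration first:
  t   CF        PV=CF/(1+0.0685)^t    t·PV
  1        26.25        24.5672        24.5672
  2        26.25        22.9922        45.9844
  3        26.25        21.5182        64.5546
  4        26.25        20.1387        80.5548
  5        26.25        18.8476        94.2381
  6       526.25       353.6266     2,121.7597
  Σ                    461.6905     2,431.6587
P = 461.6905; D_Mac = 5.26686 yrs; D_mod = 5.26686/(1+0.0685) = 4.92921 yrs.
ΔP/P ≈ -D_mod · Δy = -4.92921 × (-0.016) = +0.078867 = +7.8867%.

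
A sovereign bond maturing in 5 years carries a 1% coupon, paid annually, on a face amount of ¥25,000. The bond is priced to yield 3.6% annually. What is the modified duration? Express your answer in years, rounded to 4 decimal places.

Periodic yield y = 0.036. First find Macaulay duration:
  t   CF        PV=CF/(1+0.036)^t    t·PV
  1       250.00       241.3127       241.3127
  2       250.00       232.9274       465.8547
  3       250.00       224.8334       674.5001
  4       250.00       217.0206       868.0825
  5    25,250.00    21,157.4150   105,787.0752
  Σ                 22,073.5091   108,036.8251
P = 22,073.5091; Macaulay duration = 108,036.8251 / 22,073.5091 = 4.89441 years.
Modified duration = D_Mac / (1 + y) = 4.89441 / 1.036 = 4.72433 years.

4.7243 years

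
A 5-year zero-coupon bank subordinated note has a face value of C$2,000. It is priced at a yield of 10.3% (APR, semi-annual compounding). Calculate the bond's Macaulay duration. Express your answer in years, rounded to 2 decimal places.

5.00 years

A zero-coupon bond has a single cash flow at maturity, so its Macaulay duration equals its maturity: 5 years.
(Equivalently: 10 semi-annual periods ÷ 2 = 5 years.)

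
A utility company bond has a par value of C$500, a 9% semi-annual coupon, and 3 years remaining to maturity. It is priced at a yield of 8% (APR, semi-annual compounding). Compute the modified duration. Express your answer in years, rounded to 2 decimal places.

2.60 years

Periodic yield y = 0.04. First find Macaulay duration:
  t   CF        PV=CF/(1+0.04)^t    t·PV
  1        22.50        21.6346        21.6346
  2        22.50        20.8025        41.6050
  3        22.50        20.0024        60.0073
  4        22.50        19.2331        76.9324
  5        22.50        18.4934        92.4668
  6       522.50       412.9393     2,477.6360
  Σ                    513.1053     2,770.2821
P = 513.1053; Macaulay duration = 2,770.2821 / 513.1053 = 5.39905 half-year periods = 2.69953 years.
Modified duration = D_Mac / (1 + y) = 2.69953 / 1.04 = 2.59570 years.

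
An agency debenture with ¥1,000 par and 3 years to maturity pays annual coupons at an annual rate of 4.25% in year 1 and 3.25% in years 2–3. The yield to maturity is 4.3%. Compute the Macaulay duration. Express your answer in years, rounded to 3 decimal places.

Periodic yield y = 0.043. Discount each cash flow and weight by its year:
  t   CF        PV=CF/(1+0.043)^t    t·PV
  1        42.50        40.7478        40.7478
  2        32.50        29.8755        59.7509
  3     1,032.50       909.9911     2,729.9732
  Σ                    980.6144     2,830.4720
Price P = Σ PV = 980.6144.
Macaulay duration = Σ(t·PV) / P = 2,830.4720 / 980.6144 = 2.88643 years.

2.886 years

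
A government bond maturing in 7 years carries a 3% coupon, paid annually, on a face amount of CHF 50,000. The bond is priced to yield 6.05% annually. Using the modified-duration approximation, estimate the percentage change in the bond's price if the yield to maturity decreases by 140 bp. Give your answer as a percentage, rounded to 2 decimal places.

+8.38%

Periodic yield y = 0.0605. Modified duration first:
  t   CF        PV=CF/(1+0.0605)^t    t·PV
  1     1,500.00     1,414.4272     1,414.4272
  2     1,500.00     1,333.7361     2,667.4722
  3     1,500.00     1,257.6484     3,772.9452
  4     1,500.00     1,185.9014     4,743.6054
  5     1,500.00     1,118.2474     5,591.2370
  6     1,500.00     1,054.4530     6,326.7179
  7    51,500.00    34,137.5633   238,962.9434
  Σ                 41,501.9768   263,479.3484
P = 41,501.9768; D_Mac = 6.34860 yrs; D_mod = 6.34860/(1+0.0605) = 5.98642 yrs.
ΔP/P ≈ -D_mod · Δy = -5.98642 × (-0.014) = +0.083810 = +8.3810%.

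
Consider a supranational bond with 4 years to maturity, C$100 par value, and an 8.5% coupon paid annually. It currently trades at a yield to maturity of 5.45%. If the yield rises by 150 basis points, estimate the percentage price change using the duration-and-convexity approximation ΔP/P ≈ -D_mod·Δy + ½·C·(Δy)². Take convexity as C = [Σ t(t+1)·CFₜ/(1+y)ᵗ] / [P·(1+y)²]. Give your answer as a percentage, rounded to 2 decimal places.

With y = 0.0545:
  t   CF        PV=CF/(1+0.0545)^t    t·PV        t(t+1)·PV
  1         8.50         8.0607         8.0607          16.1214
  2         8.50         7.6441        15.2882          45.8645
  3         8.50         7.2490        21.7471          86.9882
  4       108.50        87.7492       350.9970       1,754.9850
  Σ                    110.7030       396.0929       1,903.9591
P = 110.7030; D_Mac = 3.57798 yrs; D_mod = 3.39306 yrs; C = 15.46696.
Duration effect: -3.39306 × (+0.015) = -0.050896
Convexity effect: 0.5 × 15.46696 × (0.015)² = +0.0017400
ΔP/P ≈ -0.050896 + 0.0017400 = -0.049156 = -4.9156%.

-4.92%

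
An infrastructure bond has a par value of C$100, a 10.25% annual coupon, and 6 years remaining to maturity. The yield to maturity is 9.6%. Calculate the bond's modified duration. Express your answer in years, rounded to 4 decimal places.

4.3662 years

Periodic yield y = 0.096. First find Macaulay duration:
  t   CF        PV=CF/(1+0.096)^t    t·PV
  1        10.25         9.3522         9.3522
  2        10.25         8.5330        17.0660
  3        10.25         7.7856        23.3568
  4        10.25         7.1037        28.4146
  5        10.25         6.4814        32.4072
  6       110.25        63.6085       381.6511
  Σ                    102.8644       492.2479
P = 102.8644; Macaulay duration = 492.2479 / 102.8644 = 4.78541 years.
Modified duration = D_Mac / (1 + y) = 4.78541 / 1.096 = 4.36625 years.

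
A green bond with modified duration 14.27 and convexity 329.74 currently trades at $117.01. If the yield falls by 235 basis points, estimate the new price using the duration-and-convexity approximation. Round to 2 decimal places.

$166.90

Duration effect: -D_mod·Δy = -14.27 × (-0.0235) = +0.335345
Convexity effect: ½·C·(Δy)² = 0.5 × 329.74 × (-0.0235)² = +0.0910494575
ΔP/P ≈ +0.335345 + 0.0910494575 = +0.4263944575
New price ≈ 117.01 × (1 + 0.4263944575) = 166.902415472075.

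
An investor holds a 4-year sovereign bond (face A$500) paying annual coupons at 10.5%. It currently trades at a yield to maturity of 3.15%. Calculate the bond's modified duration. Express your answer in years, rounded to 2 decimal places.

Periodic yield y = 0.0315. First find Macaulay duration:
  t   CF        PV=CF/(1+0.0315)^t    t·PV
  1        52.50        50.8968        50.8968
  2        52.50        49.3425        98.6849
  3        52.50        47.8356       143.5069
  4       552.50       488.0399     1,952.1597
  Σ                    636.1148     2,245.2483
P = 636.1148; Macaulay duration = 2,245.2483 / 636.1148 = 3.52963 years.
Modified duration = D_Mac / (1 + y) = 3.52963 / 1.0315 = 3.42184 years.

3.42 years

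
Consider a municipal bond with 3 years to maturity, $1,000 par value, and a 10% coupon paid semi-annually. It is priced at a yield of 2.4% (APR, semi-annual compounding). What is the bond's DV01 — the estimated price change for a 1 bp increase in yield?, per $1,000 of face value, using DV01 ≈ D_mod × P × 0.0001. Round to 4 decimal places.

Periodic yield y = 0.012.
  t   CF        PV=CF/(1+0.012)^t    t·PV
  1        50.00        49.4071        49.4071
  2        50.00        48.8213        97.6425
  3        50.00        48.2424       144.7271
  4        50.00        47.6703       190.6812
  5        50.00        47.1050       235.5252
  6     1,050.00       977.4763     5,864.8576
  Σ                  1,218.7224     6,582.8408
P = 1,218.7224; D_Mac = 5.40143 half-year periods = 2.70071 yrs; D_mod = 2.66869 yrs.
DV01 ≈ 2.66869 × 1,218.7224 × 0.0001 = 0.325239.

$0.3252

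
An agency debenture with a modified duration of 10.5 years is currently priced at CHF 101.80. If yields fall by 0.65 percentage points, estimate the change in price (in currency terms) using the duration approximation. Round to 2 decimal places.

Duration approximation: ΔP/P ≈ -D_mod · Δy = -10.5 × (-0.0065) = +0.068250.
ΔP ≈ 101.80 × (+0.068250) = +6.94785.

+CHF 6.95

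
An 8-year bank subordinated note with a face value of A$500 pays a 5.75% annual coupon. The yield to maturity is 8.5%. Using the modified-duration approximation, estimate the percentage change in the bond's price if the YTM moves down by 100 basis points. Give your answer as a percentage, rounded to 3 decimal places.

+5.985%

Periodic yield y = 0.085. Modified duration first:
  t   CF        PV=CF/(1+0.085)^t    t·PV
  1        28.75        26.4977        26.4977
  2        28.75        24.4218        48.8437
  3        28.75        22.5086        67.5258
  4        28.75        20.7453        82.9810
  5        28.75        19.1201        95.6003
  6        28.75        17.6222       105.7330
  7        28.75        16.2416       113.6914
  8       528.75       275.3040     2,202.4318
  Σ                    422.4612     2,743.3047
P = 422.4612; D_Mac = 6.49362 yrs; D_mod = 6.49362/(1+0.085) = 5.98491 yrs.
ΔP/P ≈ -D_mod · Δy = -5.98491 × (-0.01) = +0.059849 = +5.9849%.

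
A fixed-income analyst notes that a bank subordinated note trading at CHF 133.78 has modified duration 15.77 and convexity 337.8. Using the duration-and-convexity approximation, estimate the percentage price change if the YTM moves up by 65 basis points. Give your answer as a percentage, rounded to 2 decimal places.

Duration effect: -D_mod·Δy = -15.77 × (+0.0065) = -0.102505
Convexity effect: ½·C·(Δy)² = 0.5 × 337.8 × (0.0065)² = +0.007136025
ΔP/P ≈ -0.102505 + 0.007136025 = -0.095368975
= -9.5368975%.

-9.54%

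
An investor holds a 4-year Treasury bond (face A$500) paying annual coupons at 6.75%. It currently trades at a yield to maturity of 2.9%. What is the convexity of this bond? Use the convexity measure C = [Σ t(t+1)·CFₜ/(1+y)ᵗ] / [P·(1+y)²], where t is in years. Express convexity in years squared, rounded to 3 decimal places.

16.767

With y = 0.029:
  t   CF        PV=CF/(1+0.029)^t    t·PV        t(t+1)·PV
  1        33.75        32.7988        32.7988          65.5977
  2        33.75        31.8745        63.7489         191.2468
  3        33.75        30.9762        92.9285         371.7140
  4       533.75       476.0761     1,904.3044       9,521.5222
  Σ                    571.7256     2,093.7807      10,150.0807
P = 571.7256.
Convexity = Σ t(t+1)·PV / [P·(1+y)²] = 10,150.0807 / (571.7256 × 1.058841) = 16.76684.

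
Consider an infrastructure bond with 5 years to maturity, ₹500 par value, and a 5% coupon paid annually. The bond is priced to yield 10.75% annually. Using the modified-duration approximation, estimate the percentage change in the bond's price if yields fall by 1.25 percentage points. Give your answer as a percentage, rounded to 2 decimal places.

+5.06%

Periodic yield y = 0.1075. Modified duration first:
  t   CF        PV=CF/(1+0.1075)^t    t·PV
  1        25.00        22.5734        22.5734
  2        25.00        20.3823        40.7645
  3        25.00        18.4039        55.2116
  4        25.00        16.6175        66.4699
  5       525.00       315.0944     1,575.4718
  Σ                    393.0713     1,760.4912
P = 393.0713; D_Mac = 4.47881 yrs; D_mod = 4.47881/(1+0.1075) = 4.04407 yrs.
ΔP/P ≈ -D_mod · Δy = -4.04407 × (-0.0125) = +0.050551 = +5.0551%.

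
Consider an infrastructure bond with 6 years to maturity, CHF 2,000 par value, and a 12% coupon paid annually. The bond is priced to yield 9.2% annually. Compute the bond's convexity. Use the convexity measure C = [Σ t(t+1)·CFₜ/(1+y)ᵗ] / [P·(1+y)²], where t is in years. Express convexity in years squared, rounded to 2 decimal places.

25.11

With y = 0.092:
  t   CF        PV=CF/(1+0.092)^t    t·PV        t(t+1)·PV
  1       240.00       219.7802       219.7802         439.5604
  2       240.00       201.2639       402.5279       1,207.5836
  3       240.00       184.3076       552.9229       2,211.6916
  4       240.00       168.7799       675.1195       3,375.5977
  5       240.00       154.5603       772.8017       4,636.8100
  6     2,240.00     1,321.0285     7,926.1710      55,483.1971
  Σ                  2,249.7205    10,549.3232      67,354.4406
P = 2,249.7205.
Convexity = Σ t(t+1)·PV / [P·(1+y)²] = 67,354.4406 / (2,249.7205 × 1.192464) = 25.10686.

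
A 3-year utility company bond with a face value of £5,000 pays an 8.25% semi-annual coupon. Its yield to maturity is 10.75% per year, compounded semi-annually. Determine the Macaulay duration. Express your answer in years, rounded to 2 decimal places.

Periodic yield y = 0.05375. Discount each cash flow and weight by its period:
  t   CF        PV=CF/(1+0.05375)^t    t·PV
  1       206.25       195.7295       195.7295
  2       206.25       185.7457       371.4914
  3       206.25       176.2711       528.8134
  4       206.25       167.2798       669.1194
  5       206.25       158.7472       793.7359
  6     5,206.25     3,802.7650    22,816.5903
  Σ                  4,686.5384    25,375.4799
Price P = Σ PV = 4,686.5384.
Macaulay duration = Σ(t·PV) / P = 25,375.4799 / 4,686.5384 = 5.41455 half-year periods.
In years: 5.41455 / 2 = 2.70727 years.

2.71 years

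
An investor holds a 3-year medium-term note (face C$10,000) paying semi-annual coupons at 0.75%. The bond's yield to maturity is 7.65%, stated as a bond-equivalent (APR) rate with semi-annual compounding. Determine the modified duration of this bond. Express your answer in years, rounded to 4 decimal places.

Periodic yield y = 0.03825. First find Macaulay duration:
  t   CF        PV=CF/(1+0.03825)^t    t·PV
  1        37.50        36.1185        36.1185
  2        37.50        34.7878        69.5757
  3        37.50        33.5062       100.5187
  4        37.50        32.2718       129.0873
  5        37.50        31.0829       155.4145
  6    10,037.50     8,013.3465    48,080.0787
  Σ                  8,181.1137    48,570.7933
P = 8,181.1137; Macaulay duration = 48,570.7933 / 8,181.1137 = 5.93694 half-year periods = 2.96847 years.
Modified duration = D_Mac / (1 + y) = 2.96847 / 1.03825 = 2.85911 years.

2.8591 years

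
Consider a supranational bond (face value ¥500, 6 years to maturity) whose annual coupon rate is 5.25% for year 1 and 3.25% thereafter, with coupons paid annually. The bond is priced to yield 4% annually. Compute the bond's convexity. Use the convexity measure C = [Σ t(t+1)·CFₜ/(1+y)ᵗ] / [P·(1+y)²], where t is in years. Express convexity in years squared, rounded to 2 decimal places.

With y = 0.04:
  t   CF        PV=CF/(1+0.04)^t    t·PV        t(t+1)·PV
  1        26.25        25.2404        25.2404          50.4808
  2        16.25        15.0240        30.0481          90.1442
  3        16.25        14.4462        43.3386         173.3543
  4        16.25        13.8906        55.5623         277.8114
  5        16.25        13.3563        66.7816         400.6895
  6       516.25       407.9999     2,447.9992      17,135.9947
  Σ                    489.9574     2,668.9701      18,128.4748
P = 489.9574.
Convexity = Σ t(t+1)·PV / [P·(1+y)²] = 18,128.4748 / (489.9574 × 1.081600) = 34.20868.

34.21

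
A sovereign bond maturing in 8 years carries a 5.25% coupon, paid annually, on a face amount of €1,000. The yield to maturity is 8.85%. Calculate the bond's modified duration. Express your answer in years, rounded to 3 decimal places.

Periodic yield y = 0.0885. First find Macaulay duration:
  t   CF        PV=CF/(1+0.0885)^t    t·PV
  1        52.50        48.2315        48.2315
  2        52.50        44.3101        88.6201
  3        52.50        40.7075       122.1224
  4        52.50        37.3978       149.5910
  5        52.50        34.3572       171.7858
  6        52.50        31.5638       189.3825
  7        52.50        28.9975       202.9824
  8     1,052.50       534.0656     4,272.5251
  Σ                    799.6308     5,245.2408
P = 799.6308; Macaulay duration = 5,245.2408 / 799.6308 = 6.55958 years.
Modified duration = D_Mac / (1 + y) = 6.55958 / 1.0885 = 6.02625 years.

6.026 years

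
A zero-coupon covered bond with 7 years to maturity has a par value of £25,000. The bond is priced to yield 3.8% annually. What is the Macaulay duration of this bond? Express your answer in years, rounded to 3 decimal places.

A zero-coupon bond has a single cash flow at maturity, so its Macaulay duration equals its maturity: 7 years.

7.000 years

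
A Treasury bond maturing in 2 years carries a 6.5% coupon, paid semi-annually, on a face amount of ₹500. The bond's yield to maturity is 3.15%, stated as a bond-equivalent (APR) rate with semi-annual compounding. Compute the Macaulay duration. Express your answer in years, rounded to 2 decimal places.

1.91 years

Periodic yield y = 0.01575. Discount each cash flow and weight by its period:
  t   CF        PV=CF/(1+0.01575)^t    t·PV
  1        16.25        15.9980        15.9980
  2        16.25        15.7500        31.4999
  3        16.25        15.5058        46.5173
  4       516.25       484.9676     1,939.8705
  Σ                    532.2214     2,033.8857
Price P = Σ PV = 532.2214.
Macaulay duration = Σ(t·PV) / P = 2,033.8857 / 532.2214 = 3.82150 half-year periods.
In years: 3.82150 / 2 = 1.91075 years.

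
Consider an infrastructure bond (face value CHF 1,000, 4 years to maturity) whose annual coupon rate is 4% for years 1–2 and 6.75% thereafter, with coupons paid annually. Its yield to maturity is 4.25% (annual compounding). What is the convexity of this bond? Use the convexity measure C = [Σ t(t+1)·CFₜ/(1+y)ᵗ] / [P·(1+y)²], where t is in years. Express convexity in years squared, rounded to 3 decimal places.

With y = 0.0425:
  t   CF        PV=CF/(1+0.0425)^t    t·PV        t(t+1)·PV
  1        40.00        38.3693        38.3693          76.7386
  2        40.00        36.8051        73.6102         220.8305
  3        67.50        59.5766       178.7297         714.9190
  4     1,067.50       903.7819     3,615.1275      18,075.6376
  Σ                  1,038.5329     3,905.8367      19,088.1257
P = 1,038.5329.
Convexity = Σ t(t+1)·PV / [P·(1+y)²] = 19,088.1257 / (1,038.5329 × 1.086806) = 16.91184.

16.912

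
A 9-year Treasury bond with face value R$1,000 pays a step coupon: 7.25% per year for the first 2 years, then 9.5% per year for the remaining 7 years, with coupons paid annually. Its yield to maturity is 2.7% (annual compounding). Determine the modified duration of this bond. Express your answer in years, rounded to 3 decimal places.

6.932 years

Periodic yield y = 0.027. First find Macaulay duration:
  t   CF        PV=CF/(1+0.027)^t    t·PV
  1        72.50        70.5940        70.5940
  2        72.50        68.7380       137.4761
  3        95.00        87.7026       263.1077
  4        95.00        85.3968       341.5874
  5        95.00        83.1517       415.7587
  6        95.00        80.9657       485.7941
  7        95.00        78.8371       551.8595
  8        95.00        76.7644       614.1155
  9     1,095.00       861.5493     7,753.9436
  Σ                  1,493.6996    10,634.2365
P = 1,493.6996; Macaulay duration = 10,634.2365 / 1,493.6996 = 7.11939 years.
Modified duration = D_Mac / (1 + y) = 7.11939 / 1.027 = 6.93222 years.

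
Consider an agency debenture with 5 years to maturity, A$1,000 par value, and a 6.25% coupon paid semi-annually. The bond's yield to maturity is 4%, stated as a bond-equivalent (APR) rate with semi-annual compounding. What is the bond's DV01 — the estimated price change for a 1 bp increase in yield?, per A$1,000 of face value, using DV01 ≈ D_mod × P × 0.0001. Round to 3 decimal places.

A$0.476

Periodic yield y = 0.02.
  t   CF        PV=CF/(1+0.02)^t    t·PV
  1        31.25        30.6373        30.6373
  2        31.25        30.0365        60.0730
  3        31.25        29.4476        88.3427
  4        31.25        28.8702       115.4807
  5        31.25        28.3041       141.5204
  6        31.25        27.7491       166.4946
  7        31.25        27.2050       190.4350
  8        31.25        26.6716       213.3726
  9        31.25        26.1486       235.3374
  10    1,031.25       845.9842     8,459.8418
  Σ                  1,101.0541     9,701.5357
P = 1,101.0541; D_Mac = 8.81113 half-year periods = 4.40557 yrs; D_mod = 4.31918 yrs.
DV01 ≈ 4.31918 × 1,101.0541 × 0.0001 = 0.475565.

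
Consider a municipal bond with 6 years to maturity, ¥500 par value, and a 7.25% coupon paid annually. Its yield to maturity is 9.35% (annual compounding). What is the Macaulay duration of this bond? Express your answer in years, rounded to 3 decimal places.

5.021 years

Periodic yield y = 0.0935. Discount each cash flow and weight by its year:
  t   CF        PV=CF/(1+0.0935)^t    t·PV
  1        36.25        33.1504        33.1504
  2        36.25        30.3159        60.6318
  3        36.25        27.7237        83.1712
  4        36.25        25.3532       101.4128
  5        36.25        23.1854       115.9269
  6       536.25       313.6567     1,881.9403
  Σ                    453.3853     2,276.2334
Price P = Σ PV = 453.3853.
Macaulay duration = Σ(t·PV) / P = 2,276.2334 / 453.3853 = 5.02053 years.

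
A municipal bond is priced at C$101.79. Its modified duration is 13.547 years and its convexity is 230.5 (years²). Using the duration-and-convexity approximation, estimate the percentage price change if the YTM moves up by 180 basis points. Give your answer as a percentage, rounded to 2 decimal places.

Duration effect: -D_mod·Δy = -13.547 × (+0.018) = -0.243846
Convexity effect: ½·C·(Δy)² = 0.5 × 230.5 × (0.018)² = +0.0373410
ΔP/P ≈ -0.243846 + 0.0373410 = -0.206505
= -20.6505%.

-20.65%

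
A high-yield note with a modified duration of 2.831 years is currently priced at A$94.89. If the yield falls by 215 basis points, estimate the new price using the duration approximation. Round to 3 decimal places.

Duration approximation: ΔP/P ≈ -D_mod · Δy = -2.831 × (-0.0215) = +0.0608665.
New price ≈ 94.89 × (1 + 0.0608665) = 100.665622185.

A$100.666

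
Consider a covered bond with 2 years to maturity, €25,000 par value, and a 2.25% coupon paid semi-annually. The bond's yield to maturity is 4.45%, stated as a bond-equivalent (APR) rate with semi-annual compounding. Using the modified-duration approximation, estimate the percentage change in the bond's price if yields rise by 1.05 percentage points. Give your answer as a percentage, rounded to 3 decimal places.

-2.019%

Periodic yield y = 0.02225. Modified duration first:
  t   CF        PV=CF/(1+0.02225)^t    t·PV
  1       281.25       275.1284       275.1284
  2       281.25       269.1400       538.2801
  3       281.25       263.2820       789.8460
  4    25,281.25    23,151.0166    92,604.0664
  Σ                 23,958.5670    94,207.3209
P = 23,958.5670; D_Mac = 3.93209 half-year periods = 1.96605 yrs; D_mod = 1.96605/(1+0.02225) = 1.92325 yrs.
ΔP/P ≈ -D_mod · Δy = -1.92325 × (+0.0105) = -0.020194 = -2.0194%.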